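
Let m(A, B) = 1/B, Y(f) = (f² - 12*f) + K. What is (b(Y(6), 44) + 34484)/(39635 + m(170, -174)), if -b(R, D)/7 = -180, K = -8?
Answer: 6219456/6896489 ≈ 0.90183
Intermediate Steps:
Y(f) = -8 + f² - 12*f (Y(f) = (f² - 12*f) - 8 = -8 + f² - 12*f)
b(R, D) = 1260 (b(R, D) = -7*(-180) = 1260)
(b(Y(6), 44) + 34484)/(39635 + m(170, -174)) = (1260 + 34484)/(39635 + 1/(-174)) = 35744/(39635 - 1/174) = 35744/(6896489/174) = 35744*(174/6896489) = 6219456/6896489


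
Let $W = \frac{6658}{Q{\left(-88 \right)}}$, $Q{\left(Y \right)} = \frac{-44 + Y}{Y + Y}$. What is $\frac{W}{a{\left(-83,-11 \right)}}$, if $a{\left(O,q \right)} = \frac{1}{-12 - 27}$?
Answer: $-346216$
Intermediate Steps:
$Q{\left(Y \right)} = \frac{-44 + Y}{2 Y}$
$a{\left(O,q \right)} = - \frac{1}{39}$ ($a{\left(O,q \right)} = \frac{1}{-39} = - \frac{1}{39}$)
$W = \frac{26632}{3}$ ($W = \frac{6658}{\frac{1}{2} \frac{1}{-88} \left(-44 - 88\right)} = \frac{6658}{\frac{1}{2} \left(- \frac{1}{88}\right) \left(-132\right)} = \frac{6658}{\frac{3}{4}} = 6658 \cdot \frac{4}{3} = \frac{26632}{3} \approx 8877.3$)
$\frac{W}{a{\left(-83,-11 \right)}} = \frac{26632}{3 \left(- \frac{1}{39}\right)} = \frac{26632}{3} \left(-39\right) = -346216$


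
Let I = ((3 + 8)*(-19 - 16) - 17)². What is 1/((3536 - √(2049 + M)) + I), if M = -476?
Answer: 165140/27271218027 + 11*√13/27271218027 ≈ 6.0569e-6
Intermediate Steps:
I = 161604 (I = (11*(-35) - 17)² = (-385 - 17)² = (-402)² = 161604)
1/((3536 - √(2049 + M)) + I) = 1/((3536 - √(2049 - 476)) + 161604) = 1/((3536 - √1573) + 161604) = 1/((3536 - 11*√13) + 161604) = 1/(165140 - 11*√13)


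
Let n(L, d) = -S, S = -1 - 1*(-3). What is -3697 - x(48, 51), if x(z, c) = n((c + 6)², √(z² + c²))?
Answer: -3695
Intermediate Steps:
S = 2 (S = -1 + 3 = 2)
n(L, d) = -2 (n(L, d) = -1*2 = -2)
x(z, c) = -2
-3697 - x(48, 51) = -3697 - 1*(-2) = -3697 + 2 = -3695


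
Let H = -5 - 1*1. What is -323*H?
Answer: 1938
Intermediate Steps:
H = -6 (H = -5 - 1 = -6)
-323*H = -323*(-6) = 1938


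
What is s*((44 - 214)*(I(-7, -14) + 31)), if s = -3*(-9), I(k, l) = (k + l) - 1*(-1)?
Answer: -50490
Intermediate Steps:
I(k, l) = 1 + k + l (I(k, l) = (k + l) + 1 = 1 + k + l)
s = 27
s*((44 - 214)*(I(-7, -14) + 31)) = 27*((44 - 214)*((1 - 7 - 14) + 31)) = 27*(-170*(-20 + 31)) = 27*(-170*11) = 27*(-1870) = -50490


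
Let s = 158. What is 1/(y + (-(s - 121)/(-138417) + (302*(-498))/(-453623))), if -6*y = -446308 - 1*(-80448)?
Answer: 1697003643/103478188556389 ≈ 1.6400e-5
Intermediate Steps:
y = 182930/3 (y = -(-446308 - 1*(-80448))/6 = -(-446308 + 80448)/6 = -⅙*(-365860) = 182930/3 ≈ 60977.)
1/(y + (-(s - 121)/(-138417) + (302*(-498))/(-453623))) = 1/(182930/3 + (-(158 - 121)/(-138417) + (302*(-498))/(-453623))) = 1/(182930/3 + (-1*37*(-1/138417) - 150396*(-1/453623))) = 1/(182930/3 + (-37*(-1/138417) + 150396/453623)) = 1/(182930/3 + (1/3741 + 150396/453623)) = 1/(182930/3 + 563085059/1697003643) = 1/(103478188556389/1697003643) = 1697003643/103478188556389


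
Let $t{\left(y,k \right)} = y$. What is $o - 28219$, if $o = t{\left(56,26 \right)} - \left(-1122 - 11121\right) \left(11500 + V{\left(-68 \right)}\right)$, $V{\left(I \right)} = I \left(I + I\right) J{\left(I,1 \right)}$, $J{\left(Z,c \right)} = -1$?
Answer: $27543073$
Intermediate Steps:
$V{\left(I \right)} = - 2 I^{2}$ ($V{\left(I \right)} = I \left(I + I\right) \left(-1\right) = I 2 I \left(-1\right) = 2 I^{2} \left(-1\right) = - 2 I^{2}$)
$o = 27571292$ ($o = 56 - \left(-1122 - 11121\right) \left(11500 - 2 \left(-68\right)^{2}\right) = 56 - - 12243 \left(11500 - 9248\right) = 56 - \left(-12243\right) 2252 = 56 - -27571236 = 56 + 27571236 = 27571292$)
$o - 28219 = 27571292 - 28219 = 27543073$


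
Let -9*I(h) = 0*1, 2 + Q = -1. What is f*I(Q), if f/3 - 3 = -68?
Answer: 0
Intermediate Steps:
Q = -3 (Q = -2 - 1 = -3)
f = -195 (f = 9 + 3*(-68) = 9 - 204 = -195)
I(h) = 0 (I(h) = -0 = -⅑*0 = 0)
f*I(Q) = -195*0 = 0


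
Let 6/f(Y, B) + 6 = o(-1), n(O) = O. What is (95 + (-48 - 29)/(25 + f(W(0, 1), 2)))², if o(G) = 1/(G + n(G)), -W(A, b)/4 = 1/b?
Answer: 825642756/97969 ≈ 8427.6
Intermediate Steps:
W(A, b) = -4/b
o(G) = 1/(2*G) (o(G) = 1/(G + G) = 1/(2*G))
f(Y, B) = -12/13 (f(Y, B) = 6/(-6 + (½)/(-1)) = 6/(-6 + (½)*(-1)) = 6/(-6 - ½) = 6/(-13/2) = 6*(-2/13) = -12/13)
(95 + (-48 - 29)/(25 + f(W(0, 1), 2)))² = (95 + (-48 - 29)/(25 - 12/13))² = (95 - 77/313/13)² = (95 - 77*13/313)² = (95 - 1001/313)² = (28734/313)² = 825642756/97969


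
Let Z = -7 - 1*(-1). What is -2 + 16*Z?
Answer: -98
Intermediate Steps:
Z = -6 (Z = -7 + 1 = -6)
-2 + 16*Z = -2 + 16*(-6) = -2 - 96 = -98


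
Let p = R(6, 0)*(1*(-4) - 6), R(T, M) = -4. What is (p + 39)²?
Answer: 6241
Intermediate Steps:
p = 40 (p = -4*(1*(-4) - 6) = -4*(-4 - 6) = -4*(-10) = 40)
(p + 39)² = (40 + 39)² = 79² = 6241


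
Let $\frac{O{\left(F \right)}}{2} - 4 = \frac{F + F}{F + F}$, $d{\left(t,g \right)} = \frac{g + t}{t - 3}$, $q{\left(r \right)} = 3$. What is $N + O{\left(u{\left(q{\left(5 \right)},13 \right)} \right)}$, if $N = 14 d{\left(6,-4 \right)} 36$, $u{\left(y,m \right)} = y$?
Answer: $346$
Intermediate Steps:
$d{\left(t,g \right)} = \frac{g + t}{-3 + t}$
$O{\left(F \right)} = 10$ ($O{\left(F \right)} = 8 + 2 \frac{F + F}{F + F} = 8 + 2 \frac{2 F}{2 F} = 8 + 2 \cdot 2 F \frac{1}{2 F} = 8 + 2 \cdot 1 = 8 + 2 = 10$)
$N = 336$ ($N = 14 \frac{-4 + 6}{-3 + 6} \cdot 36 = 14 \cdot \frac{1}{3} \cdot 2 \cdot 36 = 14 \cdot \frac{2}{3} \cdot 36 = \frac{28}{3} \cdot 36 = 336$)
$N + O{\left(u{\left(q{\left(5 \right)},13 \right)} \right)} = 336 + 10 = 346$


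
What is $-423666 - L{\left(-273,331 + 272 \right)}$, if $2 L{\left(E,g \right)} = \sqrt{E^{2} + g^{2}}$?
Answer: $-423666 - \frac{3 \sqrt{48682}}{2} \approx -4.24 \cdot 10^{5}$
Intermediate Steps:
$L{\left(E,g \right)} = \frac{\sqrt{E^{2} + g^{2}}}{2}$
$-423666 - L{\left(-273,331 + 272 \right)} = -423666 - \frac{\sqrt{\left(-273\right)^{2} + \left(331 + 272\right)^{2}}}{2} = -423666 - \frac{\sqrt{74529 + 603^{2}}}{2} = -423666 - \frac{\sqrt{74529 + 363609}}{2} = -423666 - \frac{\sqrt{438138}}{2} = -423666 - \frac{3 \sqrt{48682}}{2}$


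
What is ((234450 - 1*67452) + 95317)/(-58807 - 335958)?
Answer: -52463/78953 ≈ -0.66448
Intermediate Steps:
((234450 - 1*67452) + 95317)/(-58807 - 335958) = ((234450 - 67452) + 95317)/(-394765) = (166998 + 95317)*(-1/394765) = 262315*(-1/394765) = -52463/78953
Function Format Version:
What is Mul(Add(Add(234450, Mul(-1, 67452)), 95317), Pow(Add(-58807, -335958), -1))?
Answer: Rational(-52463, 78953) ≈ -0.66448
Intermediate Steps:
Mul(Add(Add(234450, Mul(-1, 67452)), 95317), Pow(Add(-58807, -335958), -1)) = Mul(Add(Add(234450, -67452), 95317), Pow(-394765, -1)) = Mul(Add(166998, 95317), Rational(-1, 394765)) = Mul(262315, Rational(-1, 394765)) = Rational(-52463, 78953)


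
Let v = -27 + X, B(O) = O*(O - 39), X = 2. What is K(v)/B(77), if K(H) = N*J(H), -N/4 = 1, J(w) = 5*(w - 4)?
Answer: 290/1463 ≈ 0.19822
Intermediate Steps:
B(O) = O*(-39 + O)
J(w) = -20 + 5*w (J(w) = 5*(-4 + w) = -20 + 5*w)
N = -4 (N = -4*1 = -4)
v = -25 (v = -27 + 2 = -25)
K(H) = 80 - 20*H (K(H) = -4*(-20 + 5*H) = 80 - 20*H)
K(v)/B(77) = (80 - 20*(-25))/((77*(-39 + 77))) = (80 + 500)/((77*38)) = 580/2926 = 580*(1/2926) = 290/1463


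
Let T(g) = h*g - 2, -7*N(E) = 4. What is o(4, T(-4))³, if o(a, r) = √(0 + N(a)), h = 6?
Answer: -8*I*√7/49 ≈ -0.43196*I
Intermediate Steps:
N(E) = -4/7 (N(E) = -⅐*4 = -4/7)
T(g) = -2 + 6*g (T(g) = 6*g - 2 = -2 + 6*g)
o(a, r) = 2*I*√7/7 (o(a, r) = √(0 - 4/7) = √(-4/7) = 2*I*√7/7)
o(4, T(-4))³ = (2*I*√7/7)³ = -8*I*√7/49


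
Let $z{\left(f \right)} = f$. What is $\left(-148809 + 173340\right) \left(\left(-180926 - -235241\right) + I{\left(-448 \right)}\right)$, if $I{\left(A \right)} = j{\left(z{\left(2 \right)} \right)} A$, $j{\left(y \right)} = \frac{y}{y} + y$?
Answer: $1299431601$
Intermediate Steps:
$j{\left(y \right)} = 1 + y$
$I{\left(A \right)} = 3 A$ ($I{\left(A \right)} = \left(1 + 2\right) A = 3 A$)
$\left(-148809 + 173340\right) \left(\left(-180926 - -235241\right) + I{\left(-448 \right)}\right) = \left(-148809 + 173340\right) \left(\left(-180926 - -235241\right) + 3 \left(-448\right)\right) = 24531 \left(\left(-180926 + 235241\right) - 1344\right) = 24531 \left(54315 - 1344\right) = 24531 \cdot 52971 = 1299431601$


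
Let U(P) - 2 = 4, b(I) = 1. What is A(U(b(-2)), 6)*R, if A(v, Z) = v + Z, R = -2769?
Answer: -33228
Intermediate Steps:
U(P) = 6 (U(P) = 2 + 4 = 6)
A(v, Z) = Z + v
A(U(b(-2)), 6)*R = (6 + 6)*(-2769) = 12*(-2769) = -33228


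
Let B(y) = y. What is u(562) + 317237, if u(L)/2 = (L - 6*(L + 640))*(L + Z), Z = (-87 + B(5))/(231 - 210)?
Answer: -21316289/3 ≈ -7.1054e+6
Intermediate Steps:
Z = -82/21 (Z = (-87 + 5)/(231 - 210) = -82/21 ≈ -3.9048)
u(L) = 2*(-3840 - 5*L)*(-82/21 + L) (u(L) = 2*((L - 6*(L + 640))*(L - 82/21)) = 2*((L - 6*(640 + L))*(-82/21 + L)) = 2*((L + (-3840 - 6*L))*(-82/21 + L)) = 2*((-3840 - 5*L)*(-82/21 + L)) = 2*(-3840 - 5*L)*(-82/21 + L))
u(562) + 317237 = (209920/7 - 10*562² - 160460/21*562) + 317237 = (209920/7 - 10*315844 - 90178520/21) + 317237 = (209920/7 - 3158440 - 90178520/21) + 317237 = -22268000/3 + 317237 = -21316289/3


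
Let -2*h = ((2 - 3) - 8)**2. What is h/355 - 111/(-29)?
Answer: 76461/20590 ≈ 3.7135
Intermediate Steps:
h = -81/2 (h = -((2 - 3) - 8)**2/2 = -(-1 - 8)**2/2 = -1/2*(-9)**2 = -1/2*81 = -81/2 ≈ -40.500)
h/355 - 111/(-29) = -81/2/355 - 111/(-29) = -81/2*1/355 - 111*(-1/29) = -81/710 + 111/29 = 76461/20590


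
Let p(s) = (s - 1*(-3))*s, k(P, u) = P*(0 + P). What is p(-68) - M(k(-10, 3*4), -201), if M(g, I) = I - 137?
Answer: 4758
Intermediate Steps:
k(P, u) = P² (k(P, u) = P*P = P²)
M(g, I) = -137 + I
p(s) = s*(3 + s) (p(s) = (s + 3)*s = (3 + s)*s = s*(3 + s))
p(-68) - M(k(-10, 3*4), -201) = -68*(3 - 68) - (-137 - 201) = -68*(-65) - 1*(-338) = 4420 + 338 = 4758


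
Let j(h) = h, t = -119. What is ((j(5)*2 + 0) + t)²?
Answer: 11881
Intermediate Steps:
((j(5)*2 + 0) + t)² = ((5*2 + 0) - 119)² = ((10 + 0) - 119)² = (10 - 119)² = (-109)² = 11881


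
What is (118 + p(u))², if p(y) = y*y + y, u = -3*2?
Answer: 21904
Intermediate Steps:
u = -6
p(y) = y + y² (p(y) = y² + y = y + y²)
(118 + p(u))² = (118 - 6*(1 - 6))² = (118 - 6*(-5))² = (118 + 30)² = 148² = 21904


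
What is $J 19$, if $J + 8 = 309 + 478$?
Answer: $14801$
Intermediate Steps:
$J = 779$ ($J = -8 + \left(309 + 478\right) = -8 + 787 = 779$)
$J 19 = 779 \cdot 19 = 14801$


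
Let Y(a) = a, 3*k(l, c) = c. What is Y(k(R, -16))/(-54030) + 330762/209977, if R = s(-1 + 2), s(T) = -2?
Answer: 26808286106/17017585965 ≈ 1.5753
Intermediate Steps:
R = -2
k(l, c) = c/3
Y(k(R, -16))/(-54030) + 330762/209977 = ((1/3)*(-16))/(-54030) + 330762/209977 = -16/3*(-1/54030) + 330762*(1/209977) = 8/81045 + 330762/209977 = 26808286106/17017585965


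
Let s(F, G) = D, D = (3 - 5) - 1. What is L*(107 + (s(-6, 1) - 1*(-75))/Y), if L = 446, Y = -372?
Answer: 1476706/31 ≈ 47636.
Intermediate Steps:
D = -3 (D = -2 - 1 = -3)
s(F, G) = -3
L*(107 + (s(-6, 1) - 1*(-75))/Y) = 446*(107 + (-3 - 1*(-75))/(-372)) = 446*(107 + (-3 + 75)*(-1/372)) = 446*(107 + 72*(-1/372)) = 446*(107 - 6/31) = 446*(3311/31) = 1476706/31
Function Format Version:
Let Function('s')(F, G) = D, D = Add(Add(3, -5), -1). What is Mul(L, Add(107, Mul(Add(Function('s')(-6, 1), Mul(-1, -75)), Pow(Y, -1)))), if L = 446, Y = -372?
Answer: Rational(1476706, 31) ≈ 47636.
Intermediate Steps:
D = -3 (D = Add(-2, -1) = -3)
Function('s')(F, G) = -3
Mul(L, Add(107, Mul(Add(Function('s')(-6, 1), Mul(-1, -75)), Pow(Y, -1)))) = Mul(446, Add(107, Mul(Add(-3, Mul(-1, -75)), Pow(-372, -1)))) = Mul(446, Add(107, Mul(Add(-3, 75), Rational(-1, 372)))) = Mul(446, Add(107, Mul(72, Rational(-1, 372)))) = Mul(446, Add(107, Rational(-6, 31))) = Mul(446, Rational(3311, 31)) = Rational(1476706, 31)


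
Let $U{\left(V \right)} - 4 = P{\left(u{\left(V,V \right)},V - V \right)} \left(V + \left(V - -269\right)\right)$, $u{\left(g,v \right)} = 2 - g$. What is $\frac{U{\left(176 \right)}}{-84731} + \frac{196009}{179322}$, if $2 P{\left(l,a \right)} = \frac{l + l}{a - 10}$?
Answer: $\frac{6668034251}{6906423810} \approx 0.96548$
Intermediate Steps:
$P{\left(l,a \right)} = \frac{l}{-10 + a}$ ($P{\left(l,a \right)} = \frac{\left(l + l\right) \frac{1}{a - 10}}{2} = \frac{2 l \frac{1}{-10 + a}}{2} = \frac{l}{-10 + a}$)
$U{\left(V \right)} = 4 + \left(269 + 2 V\right) \left(- \frac{1}{5} + \frac{V}{10}\right)$ ($U{\left(V \right)} = 4 + \frac{2 - V}{-10 + \left(V - V\right)} \left(V + \left(V - -269\right)\right) = 4 + \frac{2 - V}{-10 + 0} \left(V + \left(V + 269\right)\right) = 4 + \frac{2 - V}{-10} \left(V + \left(269 + V\right)\right) = 4 + \left(2 - V\right) \left(- \frac{1}{10}\right) \left(269 + 2 V\right) = 4 + \left(- \frac{1}{5} + \frac{V}{10}\right) \left(269 + 2 V\right) = 4 + \left(269 + 2 V\right) \left(- \frac{1}{5} + \frac{V}{10}\right)$)
$\frac{U{\left(176 \right)}}{-84731} + \frac{196009}{179322} = \frac{- \frac{249}{5} + \frac{176^{2}}{5} + \frac{53}{2} \cdot 176}{-84731} + \frac{196009}{179322} = \left(- \frac{249}{5} + \frac{1}{5} \cdot 30976 + 4664\right) \left(- \frac{1}{84731}\right) + 196009 \cdot \frac{1}{179322} = \left(- \frac{249}{5} + \frac{30976}{5} + 4664\right) \left(- \frac{1}{84731}\right) + \frac{17819}{16302} = \frac{54047}{5} \left(- \frac{1}{84731}\right) + \frac{17819}{16302} = - \frac{54047}{423655} + \frac{17819}{16302} = \frac{6668034251}{6906423810}$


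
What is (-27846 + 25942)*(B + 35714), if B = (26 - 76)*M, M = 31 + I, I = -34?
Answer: -68285056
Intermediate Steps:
M = -3 (M = 31 - 34 = -3)
B = 150 (B = (26 - 76)*(-3) = -50*(-3) = 150)
(-27846 + 25942)*(B + 35714) = (-27846 + 25942)*(150 + 35714) = -1904*35864 = -68285056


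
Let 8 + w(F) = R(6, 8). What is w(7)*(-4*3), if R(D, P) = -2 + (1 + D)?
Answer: 36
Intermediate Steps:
R(D, P) = -1 + D
w(F) = -3 (w(F) = -8 + (-1 + 6) = -8 + 5 = -3)
w(7)*(-4*3) = -(-12)*3 = -3*(-12) = 36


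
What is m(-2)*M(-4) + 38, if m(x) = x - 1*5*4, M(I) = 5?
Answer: -72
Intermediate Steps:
m(x) = -20 + x (m(x) = x - 5*4 = x - 20 = -20 + x)
m(-2)*M(-4) + 38 = (-20 - 2)*5 + 38 = -22*5 + 38 = -110 + 38 = -72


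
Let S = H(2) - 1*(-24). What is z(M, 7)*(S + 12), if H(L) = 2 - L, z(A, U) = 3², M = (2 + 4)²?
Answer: 324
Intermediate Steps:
M = 36 (M = 6² = 36)
z(A, U) = 9
S = 24 (S = (2 - 1*2) - 1*(-24) = (2 - 2) + 24 = 0 + 24 = 24)
z(M, 7)*(S + 12) = 9*(24 + 12) = 9*36 = 324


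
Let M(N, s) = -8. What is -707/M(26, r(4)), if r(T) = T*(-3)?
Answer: 707/8 ≈ 88.375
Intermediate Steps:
r(T) = -3*T
-707/M(26, r(4)) = -707/(-8) = -707*(-1/8) = 707/8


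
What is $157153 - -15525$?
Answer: $172678$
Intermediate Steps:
$157153 - -15525 = 157153 + \left(15730 - 205\right) = 157153 + 15525 = 172678$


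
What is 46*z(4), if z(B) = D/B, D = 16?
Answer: 184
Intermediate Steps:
z(B) = 16/B
46*z(4) = 46*(16/4) = 46*(16*(¼)) = 46*4 = 184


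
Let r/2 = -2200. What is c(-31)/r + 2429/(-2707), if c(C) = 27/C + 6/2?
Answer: -15067921/16783400 ≈ -0.89779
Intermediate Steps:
c(C) = 3 + 27/C (c(C) = 27/C + 6*(½) = 27/C + 3 = 3 + 27/C)
r = -4400 (r = 2*(-2200) = -4400)
c(-31)/r + 2429/(-2707) = (3 + 27/(-31))/(-4400) + 2429/(-2707) = (3 + 27*(-1/31))*(-1/4400) + 2429*(-1/2707) = (3 - 27/31)*(-1/4400) - 2429/2707 = (66/31)*(-1/4400) - 2429/2707 = -3/6200 - 2429/2707 = -15067921/16783400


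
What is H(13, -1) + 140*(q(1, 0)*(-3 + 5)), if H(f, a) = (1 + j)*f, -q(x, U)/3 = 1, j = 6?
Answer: -749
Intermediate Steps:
q(x, U) = -3 (q(x, U) = -3*1 = -3)
H(f, a) = 7*f (H(f, a) = (1 + 6)*f = 7*f)
H(13, -1) + 140*(q(1, 0)*(-3 + 5)) = 7*13 + 140*(-3*(-3 + 5)) = 91 + 140*(-3*2) = 91 + 140*(-6) = 91 - 840 = -749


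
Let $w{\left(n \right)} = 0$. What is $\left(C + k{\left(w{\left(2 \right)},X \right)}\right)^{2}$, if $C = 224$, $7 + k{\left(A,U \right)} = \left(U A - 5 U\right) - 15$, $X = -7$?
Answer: $56169$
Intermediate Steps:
$k{\left(A,U \right)} = -22 - 5 U + A U$ ($k{\left(A,U \right)} = -7 - \left(15 + 5 U - U A\right) = -7 - \left(15 + 5 U - A U\right) = -22 - 5 U + A U$)
$\left(C + k{\left(w{\left(2 \right)},X \right)}\right)^{2} = \left(224 - -13\right)^{2} = \left(224 + \left(-22 + 35 + 0\right)\right)^{2} = \left(224 + 13\right)^{2} = 237^{2} = 56169$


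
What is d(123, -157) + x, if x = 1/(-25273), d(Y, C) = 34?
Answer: 859281/25273 ≈ 34.000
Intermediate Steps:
x = -1/25273 ≈ -3.9568e-5
d(123, -157) + x = 34 - 1/25273 = 859281/25273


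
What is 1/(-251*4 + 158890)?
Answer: 1/157886 ≈ 6.3337e-6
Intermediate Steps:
1/(-251*4 + 158890) = 1/(-1004 + 158890) = 1/157886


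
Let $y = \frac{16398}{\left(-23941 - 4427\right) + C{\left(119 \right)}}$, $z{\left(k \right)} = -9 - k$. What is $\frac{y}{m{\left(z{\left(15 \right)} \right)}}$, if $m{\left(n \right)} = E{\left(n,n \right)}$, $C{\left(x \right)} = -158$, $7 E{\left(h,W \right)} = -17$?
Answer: $\frac{57393}{242471} \approx 0.2367$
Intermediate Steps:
$E{\left(h,W \right)} = - \frac{17}{7}$ ($E{\left(h,W \right)} = \frac{1}{7} \left(-17\right) = - \frac{17}{7}$)
$m{\left(n \right)} = - \frac{17}{7}$
$y = - \frac{8199}{14263}$ ($y = \frac{16398}{\left(-23941 - 4427\right) - 158} = \frac{16398}{-28368 - 158} = \frac{16398}{-28526} = 16398 \left(- \frac{1}{28526}\right) = - \frac{8199}{14263} \approx -0.57484$)
$\frac{y}{m{\left(z{\left(15 \right)} \right)}} = - \frac{8199}{14263 \left(- \frac{17}{7}\right)} = \left(- \frac{8199}{14263}\right) \left(- \frac{7}{17}\right) = \frac{57393}{242471}$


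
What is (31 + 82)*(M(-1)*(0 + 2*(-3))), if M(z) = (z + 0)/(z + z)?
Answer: -339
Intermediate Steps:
M(z) = 1/2 (M(z) = z/((2*z)) = z*(1/(2*z)) = 1/2)
(31 + 82)*(M(-1)*(0 + 2*(-3))) = (31 + 82)*((0 + 2*(-3))/2) = 113*((0 - 6)/2) = 113*((1/2)*(-6)) = 113*(-3) = -339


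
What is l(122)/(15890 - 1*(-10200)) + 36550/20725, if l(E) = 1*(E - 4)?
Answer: 19120701/10814305 ≈ 1.7681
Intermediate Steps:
l(E) = -4 + E (l(E) = 1*(-4 + E) = -4 + E)
l(122)/(15890 - 1*(-10200)) + 36550/20725 = (-4 + 122)/(15890 - 1*(-10200)) + 36550/20725 = 118/(15890 + 10200) + 36550*(1/20725) = 118/26090 + 1462/829 = 118*(1/26090) + 1462/829 = 59/13045 + 1462/829 = 19120701/10814305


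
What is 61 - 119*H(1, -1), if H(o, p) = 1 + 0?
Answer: -58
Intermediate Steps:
H(o, p) = 1
61 - 119*H(1, -1) = 61 - 119*1 = 61 - 119 = -58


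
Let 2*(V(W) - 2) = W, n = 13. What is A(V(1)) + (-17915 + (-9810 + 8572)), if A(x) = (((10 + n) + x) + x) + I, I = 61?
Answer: -19064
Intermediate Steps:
V(W) = 2 + W/2
A(x) = 84 + 2*x (A(x) = (((10 + 13) + x) + x) + 61 = ((23 + x) + x) + 61 = (23 + 2*x) + 61 = 84 + 2*x)
A(V(1)) + (-17915 + (-9810 + 8572)) = (84 + 2*(2 + (½)*1)) + (-17915 + (-9810 + 8572)) = (84 + 2*(2 + ½)) + (-17915 - 1238) = (84 + 2*(5/2)) - 19153 = (84 + 5) - 19153 = 89 - 19153 = -19064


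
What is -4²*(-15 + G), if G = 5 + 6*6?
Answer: -416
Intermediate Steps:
G = 41 (G = 5 + 36 = 41)
-4²*(-15 + G) = -4²*(-15 + 41) = -16*26 = -1*416 = -416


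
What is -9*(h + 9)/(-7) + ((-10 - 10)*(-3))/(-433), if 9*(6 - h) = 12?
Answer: 52839/3031 ≈ 17.433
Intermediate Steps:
h = 14/3 (h = 6 - 1/9*12 = 6 - 4/3 = 14/3 ≈ 4.6667)
-9*(h + 9)/(-7) + ((-10 - 10)*(-3))/(-433) = -9*(14/3 + 9)/(-7) + ((-10 - 10)*(-3))/(-433) = -9*41/3*(-1/7) - 20*(-3)*(-1/433) = -123*(-1/7) + 60*(-1/433) = 123/7 - 60/433 = 52839/3031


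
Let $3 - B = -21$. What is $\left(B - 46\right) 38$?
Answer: $-836$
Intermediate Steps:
$B = 24$ ($B = 3 - -21 = 3 + 21 = 24$)
$\left(B - 46\right) 38 = \left(24 - 46\right) 38 = \left(-22\right) 38 = -836$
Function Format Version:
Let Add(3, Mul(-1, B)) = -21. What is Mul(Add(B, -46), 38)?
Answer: -836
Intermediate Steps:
B = 24 (B = Add(3, Mul(-1, -21)) = Add(3, 21) = 24)
Mul(Add(B, -46), 38) = Mul(Add(24, -46), 38) = Mul(-22, 38) = -836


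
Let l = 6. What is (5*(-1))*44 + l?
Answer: -214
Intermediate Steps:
(5*(-1))*44 + l = (5*(-1))*44 + 6 = -5*44 + 6 = -220 + 6 = -214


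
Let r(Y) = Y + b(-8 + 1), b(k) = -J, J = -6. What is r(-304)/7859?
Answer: -298/7859 ≈ -0.037918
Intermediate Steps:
b(k) = 6 (b(k) = -1*(-6) = 6)
r(Y) = 6 + Y (r(Y) = Y + 6 = 6 + Y)
r(-304)/7859 = (6 - 304)/7859 = -298*1/7859 = -298/7859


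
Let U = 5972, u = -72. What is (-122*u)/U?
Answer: 2196/1493 ≈ 1.4709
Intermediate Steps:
(-122*u)/U = -122*(-72)/5972 = 8784*(1/5972) = 2196/1493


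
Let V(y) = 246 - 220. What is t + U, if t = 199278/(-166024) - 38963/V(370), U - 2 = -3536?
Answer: -5432230889/1079156 ≈ -5033.8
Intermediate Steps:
U = -3534 (U = 2 - 3536 = -3534)
V(y) = 26
t = -1618493585/1079156 (t = 199278/(-166024) - 38963/26 = 199278*(-1/166024) - 38963*1/26 = -99639/83012 - 38963/26 = -1618493585/1079156 ≈ -1499.8)
t + U = -1618493585/1079156 - 3534 = -5432230889/1079156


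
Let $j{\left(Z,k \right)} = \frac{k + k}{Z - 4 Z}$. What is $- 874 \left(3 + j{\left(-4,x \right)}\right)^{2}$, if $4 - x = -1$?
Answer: $- \frac{231173}{18} \approx -12843.0$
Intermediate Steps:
$x = 5$ ($x = 4 - -1 = 4 + 1 = 5$)
$j{\left(Z,k \right)} = - \frac{2 k}{3 Z}$ ($j{\left(Z,k \right)} = \frac{2 k}{\left(-3\right) Z} = 2 k \left(- \frac{1}{3 Z}\right) = - \frac{2 k}{3 Z}$)
$- 874 \left(3 + j{\left(-4,x \right)}\right)^{2} = - 874 \left(3 - \frac{10}{3 \left(-4\right)}\right)^{2} = - 874 \left(3 - \frac{10}{3} \left(- \frac{1}{4}\right)\right)^{2} = - 874 \left(3 + \frac{5}{6}\right)^{2} = - 874 \left(\frac{23}{6}\right)^{2} = \left(-874\right) \frac{529}{36} = - \frac{231173}{18}$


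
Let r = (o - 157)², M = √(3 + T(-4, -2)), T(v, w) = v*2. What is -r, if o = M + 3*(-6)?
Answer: -30620 + 350*I*√5 ≈ -30620.0 + 782.62*I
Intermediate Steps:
T(v, w) = 2*v
M = I*√5 (M = √(3 + 2*(-4)) = √(3 - 8) = √(-5) = I*√5 ≈ 2.2361*I)
o = -18 + I*√5 (o = I*√5 + 3*(-6) = I*√5 - 18 = -18 + I*√5 ≈ -18.0 + 2.2361*I)
r = (-175 + I*√5)² (r = ((-18 + I*√5) - 157)² = (-175 + I*√5)² ≈ 30620.0 - 782.62*I)
-r = -(175 - I*√5)²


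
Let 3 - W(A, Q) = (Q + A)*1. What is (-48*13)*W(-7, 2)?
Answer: -4992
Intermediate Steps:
W(A, Q) = 3 - A - Q (W(A, Q) = 3 - (Q + A) = 3 - (A + Q) = 3 + (-A - Q) = 3 - A - Q)
(-48*13)*W(-7, 2) = (-48*13)*(3 - 1*(-7) - 1*2) = -624*(3 + 7 - 2) = -624*8 = -4992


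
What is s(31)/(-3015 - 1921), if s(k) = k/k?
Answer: -1/4936 ≈ -0.00020259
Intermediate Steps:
s(k) = 1
s(31)/(-3015 - 1921) = 1/(-3015 - 1921) = 1/(-4936) = 1*(-1/4936) = -1/4936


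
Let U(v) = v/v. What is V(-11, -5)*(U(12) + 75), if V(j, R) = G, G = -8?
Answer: -608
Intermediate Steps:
V(j, R) = -8
U(v) = 1
V(-11, -5)*(U(12) + 75) = -8*(1 + 75) = -8*76 = -608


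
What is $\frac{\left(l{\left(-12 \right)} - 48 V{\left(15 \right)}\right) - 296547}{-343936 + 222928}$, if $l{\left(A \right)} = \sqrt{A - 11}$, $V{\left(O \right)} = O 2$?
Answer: $\frac{99329}{40336} - \frac{i \sqrt{23}}{121008} \approx 2.4625 - 3.9632 \cdot 10^{-5} i$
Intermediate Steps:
$V{\left(O \right)} = 2 O$
$l{\left(A \right)} = \sqrt{-11 + A}$ ($l{\left(A \right)} = \sqrt{A - 11} = \sqrt{-11 + A}$)
$\frac{\left(l{\left(-12 \right)} - 48 V{\left(15 \right)}\right) - 296547}{-343936 + 222928} = \frac{\left(\sqrt{-11 - 12} - 48 \cdot 2 \cdot 15\right) - 296547}{-343936 + 222928} = \frac{\left(\sqrt{-23} - 1440\right) - 296547}{-121008} = \left(\left(i \sqrt{23} - 1440\right) - 296547\right) \left(- \frac{1}{121008}\right) = \left(\left(-1440 + i \sqrt{23}\right) - 296547\right) \left(- \frac{1}{121008}\right) = \left(-297987 + i \sqrt{23}\right) \left(- \frac{1}{121008}\right) = \frac{99329}{40336} - \frac{i \sqrt{23}}{121008}$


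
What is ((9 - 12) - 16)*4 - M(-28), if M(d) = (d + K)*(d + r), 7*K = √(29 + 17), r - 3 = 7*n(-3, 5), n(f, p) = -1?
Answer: -972 + 32*√46/7 ≈ -941.00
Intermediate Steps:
r = -4 (r = 3 + 7*(-1) = 3 - 7 = -4)
K = √46/7 (K = √(29 + 17)/7 = √46/7 ≈ 0.96890)
M(d) = (-4 + d)*(d + √46/7) (M(d) = (d + √46/7)*(d - 4) = (d + √46/7)*(-4 + d) = (-4 + d)*(d + √46/7))
((9 - 12) - 16)*4 - M(-28) = ((9 - 12) - 16)*4 - ((-28)² - 4*(-28) - 4*√46/7 + (⅐)*(-28)*√46) = (-3 - 16)*4 - (784 + 112 - 4*√46/7 - 4*√46) = -19*4 - (896 - 32*√46/7) = -76 + (-896 + 32*√46/7) = -972 + 32*√46/7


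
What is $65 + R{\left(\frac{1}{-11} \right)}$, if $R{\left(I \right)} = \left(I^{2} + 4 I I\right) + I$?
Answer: $\frac{7859}{121} \approx 64.95$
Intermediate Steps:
$R{\left(I \right)} = I + 5 I^{2}$ ($R{\left(I \right)} = \left(I^{2} + 4 I^{2}\right) + I = 5 I^{2} + I = I + 5 I^{2}$)
$65 + R{\left(\frac{1}{-11} \right)} = 65 + \frac{1 + \frac{5}{-11}}{-11} = 65 - \frac{1 + 5 \left(- \frac{1}{11}\right)}{11} = 65 - \frac{1 - \frac{5}{11}}{11} = 65 - \frac{6}{121} = \frac{7859}{121}$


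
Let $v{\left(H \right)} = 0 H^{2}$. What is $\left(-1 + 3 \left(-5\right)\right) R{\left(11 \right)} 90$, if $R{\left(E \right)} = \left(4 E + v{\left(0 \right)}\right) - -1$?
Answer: $-64800$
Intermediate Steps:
$v{\left(H \right)} = 0$
$R{\left(E \right)} = 1 + 4 E$ ($R{\left(E \right)} = \left(4 E + 0\right) - -1 = 4 E + 1 = 1 + 4 E$)
$\left(-1 + 3 \left(-5\right)\right) R{\left(11 \right)} 90 = \left(-1 + 3 \left(-5\right)\right) \left(1 + 4 \cdot 11\right) 90 = \left(-1 - 15\right) \left(1 + 44\right) 90 = \left(-16\right) 45 \cdot 90 = \left(-720\right) 90 = -64800$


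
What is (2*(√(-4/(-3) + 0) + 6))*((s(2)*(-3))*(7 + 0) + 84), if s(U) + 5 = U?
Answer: 1764 + 196*√3 ≈ 2103.5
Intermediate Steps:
s(U) = -5 + U
(2*(√(-4/(-3) + 0) + 6))*((s(2)*(-3))*(7 + 0) + 84) = (2*(√(-4/(-3) + 0) + 6))*(((-5 + 2)*(-3))*(7 + 0) + 84) = (2*(√(-4*(-⅓) + 0) + 6))*(-3*(-3)*7 + 84) = (2*(√(4/3 + 0) + 6))*(9*7 + 84) = (2*(√(4/3) + 6))*(63 + 84) = (2*(2*√3/3 + 6))*147 = (2*(6 + 2*√3/3))*147 = (12 + 4*√3/3)*147 = 1764 + 196*√3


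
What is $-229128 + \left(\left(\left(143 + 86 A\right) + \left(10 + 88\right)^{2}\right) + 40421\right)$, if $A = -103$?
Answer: $-187818$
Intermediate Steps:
$-229128 + \left(\left(\left(143 + 86 A\right) + \left(10 + 88\right)^{2}\right) + 40421\right) = -229128 + \left(\left(\left(143 + 86 \left(-103\right)\right) + \left(10 + 88\right)^{2}\right) + 40421\right) = -229128 + \left(\left(\left(143 - 8858\right) + 98^{2}\right) + 40421\right) = -229128 + \left(\left(-8715 + 9604\right) + 40421\right) = -229128 + \left(889 + 40421\right) = -229128 + 41310 = -187818$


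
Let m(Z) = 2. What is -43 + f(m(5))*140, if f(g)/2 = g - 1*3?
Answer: -323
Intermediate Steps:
f(g) = -6 + 2*g (f(g) = 2*(g - 1*3) = 2*(g - 3) = 2*(-3 + g) = -6 + 2*g)
-43 + f(m(5))*140 = -43 + (-6 + 2*2)*140 = -43 + (-6 + 4)*140 = -43 - 2*140 = -43 - 280 = -323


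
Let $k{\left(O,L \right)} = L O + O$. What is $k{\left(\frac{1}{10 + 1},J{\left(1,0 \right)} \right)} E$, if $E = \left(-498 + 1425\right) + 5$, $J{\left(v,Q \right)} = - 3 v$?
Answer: $- \frac{1864}{11} \approx -169.45$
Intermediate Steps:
$k{\left(O,L \right)} = O + L O$
$E = 932$ ($E = 927 + 5 = 932$)
$k{\left(\frac{1}{10 + 1},J{\left(1,0 \right)} \right)} E = \frac{1 - 3}{10 + 1} \cdot 932 = \frac{1 - 3}{11} \cdot 932 = \frac{1}{11} \left(-2\right) 932 = \left(- \frac{2}{11}\right) 932 = - \frac{1864}{11}$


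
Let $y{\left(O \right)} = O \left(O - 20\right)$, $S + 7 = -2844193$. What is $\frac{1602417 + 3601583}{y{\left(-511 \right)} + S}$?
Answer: $- \frac{5204000}{2572859} \approx -2.0227$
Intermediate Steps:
$S = -2844200$ ($S = -7 - 2844193 = -2844200$)
$y{\left(O \right)} = O \left(-20 + O\right)$ ($y{\left(O \right)} = O \left(O - 20\right) = O \left(-20 + O\right)$)
$\frac{1602417 + 3601583}{y{\left(-511 \right)} + S} = \frac{1602417 + 3601583}{- 511 \left(-20 - 511\right) - 2844200} = \frac{5204000}{\left(-511\right) \left(-531\right) - 2844200} = \frac{5204000}{271341 - 2844200} = \frac{5204000}{-2572859} = 5204000 \left(- \frac{1}{2572859}\right) = - \frac{5204000}{2572859}$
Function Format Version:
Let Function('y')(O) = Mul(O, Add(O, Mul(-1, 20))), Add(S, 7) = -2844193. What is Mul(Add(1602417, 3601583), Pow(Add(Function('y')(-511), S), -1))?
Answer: Rational(-5204000, 2572859) ≈ -2.0227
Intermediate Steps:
S = -2844200 (S = Add(-7, -2844193) = -2844200)
Function('y')(O) = Mul(O, Add(-20, O)) (Function('y')(O) = Mul(O, Add(O, -20)) = Mul(O, Add(-20, O)))
Mul(Add(1602417, 3601583), Pow(Add(Function('y')(-511), S), -1)) = Mul(Add(1602417, 3601583), Pow(Add(Mul(-511, Add(-20, -511)), -2844200), -1)) = Mul(5204000, Pow(Add(Mul(-511, -531), -2844200), -1)) = Mul(5204000, Pow(Add(271341, -2844200), -1)) = Mul(5204000, Pow(-2572859, -1)) = Mul(5204000, Rational(-1, 2572859)) = Rational(-5204000, 2572859)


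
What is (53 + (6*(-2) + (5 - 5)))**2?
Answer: 1681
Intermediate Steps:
(53 + (6*(-2) + (5 - 5)))**2 = (53 + (-12 + 0))**2 = (53 - 12)**2 = 41**2 = 1681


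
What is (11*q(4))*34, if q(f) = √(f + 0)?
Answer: 748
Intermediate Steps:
q(f) = √f
(11*q(4))*34 = (11*√4)*34 = (11*2)*34 = 22*34 = 748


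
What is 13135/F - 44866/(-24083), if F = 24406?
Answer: 1411329801/587769698 ≈ 2.4012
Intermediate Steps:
13135/F - 44866/(-24083) = 13135/24406 - 44866/(-24083) = 13135*(1/24406) - 44866*(-1/24083) = 13135/24406 + 44866/24083 = 1411329801/587769698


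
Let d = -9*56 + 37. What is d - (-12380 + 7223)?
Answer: 4690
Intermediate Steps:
d = -467 (d = -504 + 37 = -467)
d - (-12380 + 7223) = -467 - (-12380 + 7223) = -467 - 1*(-5157) = -467 + 5157 = 4690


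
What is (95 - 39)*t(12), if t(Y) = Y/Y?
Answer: 56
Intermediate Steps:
t(Y) = 1
(95 - 39)*t(12) = (95 - 39)*1 = 56*1 = 56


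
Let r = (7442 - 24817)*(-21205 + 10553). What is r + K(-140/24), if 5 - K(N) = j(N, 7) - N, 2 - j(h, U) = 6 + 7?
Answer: 1110471061/6 ≈ 1.8508e+8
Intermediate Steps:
r = 185078500 (r = -17375*(-10652) = 185078500)
j(h, U) = -11 (j(h, U) = 2 - (6 + 7) = 2 - 1*13 = 2 - 13 = -11)
K(N) = 16 + N (K(N) = 5 - (-11 - N) = 5 + (11 + N) = 16 + N)
r + K(-140/24) = 185078500 + (16 - 140/24) = 185078500 + (16 - 140*1/24) = 185078500 + (16 - 35/6) = 185078500 + 61/6 = 1110471061/6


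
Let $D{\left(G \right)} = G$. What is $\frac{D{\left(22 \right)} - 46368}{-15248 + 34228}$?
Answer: $- \frac{23173}{9490} \approx -2.4418$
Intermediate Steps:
$\frac{D{\left(22 \right)} - 46368}{-15248 + 34228} = \frac{22 - 46368}{-15248 + 34228} = - \frac{46346}{18980} = \left(-46346\right) \frac{1}{18980} = - \frac{23173}{9490}$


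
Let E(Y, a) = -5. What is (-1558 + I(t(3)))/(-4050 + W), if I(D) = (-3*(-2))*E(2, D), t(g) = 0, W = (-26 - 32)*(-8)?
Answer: 794/1793 ≈ 0.44283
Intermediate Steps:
W = 464 (W = -58*(-8) = 464)
I(D) = -30 (I(D) = -3*(-2)*(-5) = 6*(-5) = -30)
(-1558 + I(t(3)))/(-4050 + W) = (-1558 - 30)/(-4050 + 464) = -1588/(-3586) = -1588*(-1/3586) = 794/1793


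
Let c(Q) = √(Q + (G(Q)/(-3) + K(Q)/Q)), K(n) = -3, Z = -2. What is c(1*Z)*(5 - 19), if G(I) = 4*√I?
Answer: -7*√(-18 - 48*I*√2)/3 ≈ -11.924 + 15.498*I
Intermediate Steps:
c(Q) = √(Q - 3/Q - 4*√Q/3) (c(Q) = √(Q + ((4*√Q)/(-3) - 3/Q)) = √(Q + ((4*√Q)*(-⅓) - 3/Q)) = √(Q + (-4*√Q/3 - 3/Q)) = √(Q + (-3/Q - 4*√Q/3)) = √(Q - 3/Q - 4*√Q/3))
c(1*Z)*(5 - 19) = (√(-27/(1*(-2)) - 12*I*√2 + 9*(1*(-2)))/3)*(5 - 19) = (√(-27/(-2) - 12*I*√2 + 9*(-2))/3)*(-14) = (√(-27*(-½) - 12*I*√2 - 18)/3)*(-14) = (√(27/2 - 12*I*√2 - 18)/3)*(-14) = (√(-9/2 - 12*I*√2)/3)*(-14) = -14*√(-9/2 - 12*I*√2)/3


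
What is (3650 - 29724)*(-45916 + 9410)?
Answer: 951857444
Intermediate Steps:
(3650 - 29724)*(-45916 + 9410) = -26074*(-36506) = 951857444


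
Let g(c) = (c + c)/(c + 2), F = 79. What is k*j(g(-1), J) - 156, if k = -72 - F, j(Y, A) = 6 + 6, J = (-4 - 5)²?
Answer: -1968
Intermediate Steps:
g(c) = 2*c/(2 + c) (g(c) = (2*c)/(2 + c) = 2*c/(2 + c))
J = 81 (J = (-9)² = 81)
j(Y, A) = 12
k = -151 (k = -72 - 1*79 = -72 - 79 = -151)
k*j(g(-1), J) - 156 = -151*12 - 156 = -1812 - 156 = -1968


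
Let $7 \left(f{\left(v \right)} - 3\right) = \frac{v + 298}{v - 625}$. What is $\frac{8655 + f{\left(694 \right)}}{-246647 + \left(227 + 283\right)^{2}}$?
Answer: $\frac{4182806}{6497799} \approx 0.64373$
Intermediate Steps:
$f{\left(v \right)} = 3 + \frac{298 + v}{7 \left(-625 + v\right)}$ ($f{\left(v \right)} = 3 + \frac{\left(v + 298\right) \frac{1}{v - 625}}{7} = 3 + \frac{\left(298 + v\right) \frac{1}{-625 + v}}{7} = 3 + \frac{\frac{1}{-625 + v} \left(298 + v\right)}{7} = 3 + \frac{298 + v}{7 \left(-625 + v\right)}$)
$\frac{8655 + f{\left(694 \right)}}{-246647 + \left(227 + 283\right)^{2}} = \frac{8655 + \frac{-12827 + 22 \cdot 694}{7 \left(-625 + 694\right)}}{-246647 + \left(227 + 283\right)^{2}} = \frac{8655 + \frac{-12827 + 15268}{7 \cdot 69}}{-246647 + 510^{2}} = \frac{8655 + \frac{1}{7} \cdot \frac{1}{69} \cdot 2441}{-246647 + 260100} = \frac{8655 + \frac{2441}{483}}{13453} = \frac{4182806}{483} \cdot \frac{1}{13453} = \frac{4182806}{6497799}$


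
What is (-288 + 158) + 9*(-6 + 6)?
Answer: -130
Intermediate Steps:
(-288 + 158) + 9*(-6 + 6) = -130 + 9*0 = -130 + 0 = -130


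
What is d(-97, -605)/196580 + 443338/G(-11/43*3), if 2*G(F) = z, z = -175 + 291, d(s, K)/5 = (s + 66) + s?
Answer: 2178783673/285041 ≈ 7643.8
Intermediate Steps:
d(s, K) = 330 + 10*s (d(s, K) = 5*((s + 66) + s) = 5*((66 + s) + s) = 5*(66 + 2*s) = 330 + 10*s)
z = 116
G(F) = 58 (G(F) = (½)*116 = 58)
d(-97, -605)/196580 + 443338/G(-11/43*3) = (330 + 10*(-97))/196580 + 443338/58 = (330 - 970)*(1/196580) + 443338*(1/58) = -640*1/196580 + 221669/29 = -32/9829 + 221669/29 = 2178783673/285041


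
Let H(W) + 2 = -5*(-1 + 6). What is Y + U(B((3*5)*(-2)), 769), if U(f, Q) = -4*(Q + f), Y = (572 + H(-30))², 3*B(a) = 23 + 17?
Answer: 881687/3 ≈ 2.9390e+5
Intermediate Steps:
H(W) = -27 (H(W) = -2 - 5*(-1 + 6) = -2 - 5*5 = -2 - 25 = -27)
B(a) = 40/3 (B(a) = (23 + 17)/3 = (⅓)*40 = 40/3)
Y = 297025 (Y = (572 - 27)² = 545² = 297025)
U(f, Q) = -4*Q - 4*f
Y + U(B((3*5)*(-2)), 769) = 297025 + (-4*769 - 4*40/3) = 297025 + (-3076 - 160/3) = 297025 - 9388/3 = 881687/3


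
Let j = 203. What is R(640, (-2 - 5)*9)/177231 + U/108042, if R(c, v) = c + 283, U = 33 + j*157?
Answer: 319672255/1063799539 ≈ 0.30050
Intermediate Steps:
U = 31904 (U = 33 + 203*157 = 33 + 31871 = 31904)
R(c, v) = 283 + c
R(640, (-2 - 5)*9)/177231 + U/108042 = (283 + 640)/177231 + 31904/108042 = 923*(1/177231) + 31904*(1/108042) = 923/177231 + 15952/54021 = 319672255/1063799539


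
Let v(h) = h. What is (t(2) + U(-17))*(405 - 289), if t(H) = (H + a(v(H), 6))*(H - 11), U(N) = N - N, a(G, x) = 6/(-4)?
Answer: -522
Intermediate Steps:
a(G, x) = -3/2 (a(G, x) = 6*(-¼) = -3/2)
U(N) = 0
t(H) = (-11 + H)*(-3/2 + H) (t(H) = (H - 3/2)*(H - 11) = (-3/2 + H)*(-11 + H) = (-11 + H)*(-3/2 + H))
(t(2) + U(-17))*(405 - 289) = ((33/2 + 2² - 25/2*2) + 0)*(405 - 289) = ((33/2 + 4 - 25) + 0)*116 = (-9/2 + 0)*116 = -9/2*116 = -522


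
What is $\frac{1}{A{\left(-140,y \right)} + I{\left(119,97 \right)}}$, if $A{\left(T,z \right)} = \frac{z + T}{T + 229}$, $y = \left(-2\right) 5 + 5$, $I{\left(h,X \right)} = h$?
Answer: $\frac{89}{10446} \approx 0.00852$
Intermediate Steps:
$y = -5$ ($y = -10 + 5 = -5$)
$A{\left(T,z \right)} = \frac{T + z}{229 + T}$
$\frac{1}{A{\left(-140,y \right)} + I{\left(119,97 \right)}} = \frac{1}{\frac{-140 - 5}{229 - 140} + 119} = \frac{1}{\frac{1}{89} \left(-145\right) + 119} = \frac{1}{- \frac{145}{89} + 119} = \frac{1}{\frac{10446}{89}} = \frac{89}{10446}$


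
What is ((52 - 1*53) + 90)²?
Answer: 7921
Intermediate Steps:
((52 - 1*53) + 90)² = ((52 - 53) + 90)² = (-1 + 90)² = 89² = 7921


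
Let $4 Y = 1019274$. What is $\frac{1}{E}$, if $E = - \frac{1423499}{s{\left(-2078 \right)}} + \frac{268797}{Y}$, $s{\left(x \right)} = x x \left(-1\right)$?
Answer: $\frac{733551791836}{1015614603253} \approx 0.72227$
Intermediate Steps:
$Y = \frac{509637}{2}$ ($Y = \frac{1}{4} \cdot 1019274 = \frac{509637}{2} \approx 2.5482 \cdot 10^{5}$)
$s{\left(x \right)} = - x^{2}$ ($s{\left(x \right)} = x^{2} \left(-1\right) = - x^{2}$)
$E = \frac{1015614603253}{733551791836}$ ($E = - \frac{1423499}{\left(-1\right) \left(-2078\right)^{2}} + \frac{268797}{\frac{509637}{2}} = - \frac{1423499}{\left(-1\right) 4318084} + 268797 \cdot \frac{2}{509637} = - \frac{1423499}{-4318084} + \frac{179198}{169879} = \left(-1423499\right) \left(- \frac{1}{4318084}\right) + \frac{179198}{169879} = \frac{1423499}{4318084} + \frac{179198}{169879} = \frac{1015614603253}{733551791836} \approx 1.3845$)
$\frac{1}{E} = \frac{1}{\frac{1015614603253}{733551791836}} = \frac{733551791836}{1015614603253}$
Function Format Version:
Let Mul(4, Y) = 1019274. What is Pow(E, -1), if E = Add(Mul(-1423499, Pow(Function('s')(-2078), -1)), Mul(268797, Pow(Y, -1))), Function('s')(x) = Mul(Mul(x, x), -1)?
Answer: Rational(733551791836, 1015614603253) ≈ 0.72227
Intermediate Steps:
Y = Rational(509637, 2) (Y = Mul(Rational(1, 4), 1019274) = Rational(509637, 2) ≈ 2.5482e+5)
Function('s')(x) = Mul(-1, Pow(x, 2)) (Function('s')(x) = Mul(Pow(x, 2), -1) = Mul(-1, Pow(x, 2)))
E = Rational(1015614603253, 733551791836) (E = Add(Mul(-1423499, Pow(Mul(-1, Pow(-2078, 2)), -1)), Mul(268797, Pow(Rational(509637, 2), -1))) = Add(Mul(-1423499, Pow(Mul(-1, 4318084), -1)), Mul(268797, Rational(2, 509637))) = Add(Mul(-1423499, Pow(-4318084, -1)), Rational(179198, 169879)) = Add(Mul(-1423499, Rational(-1, 4318084)), Rational(179198, 169879)) = Add(Rational(1423499, 4318084), Rational(179198, 169879)) = Rational(1015614603253, 733551791836) ≈ 1.3845)
Pow(E, -1) = Pow(Rational(1015614603253, 733551791836), -1) = Rational(733551791836, 1015614603253)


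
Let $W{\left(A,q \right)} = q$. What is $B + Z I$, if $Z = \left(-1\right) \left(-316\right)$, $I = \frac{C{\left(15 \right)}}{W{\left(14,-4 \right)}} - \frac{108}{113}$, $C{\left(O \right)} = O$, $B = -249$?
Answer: $- \frac{196170}{113} \approx -1736.0$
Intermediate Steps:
$I = - \frac{2127}{452}$ ($I = \frac{15}{-4} - \frac{108}{113} = 15 \left(- \frac{1}{4}\right) - \frac{108}{113} = - \frac{15}{4} - \frac{108}{113} = - \frac{2127}{452} \approx -4.7057$)
$Z = 316$
$B + Z I = -249 + 316 \left(- \frac{2127}{452}\right) = -249 - \frac{168033}{113} = - \frac{196170}{113}$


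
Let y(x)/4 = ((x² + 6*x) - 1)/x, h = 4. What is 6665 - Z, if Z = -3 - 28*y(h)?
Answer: 7760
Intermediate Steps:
y(x) = 4*(-1 + x² + 6*x)/x (y(x) = 4*(((x² + 6*x) - 1)/x) = 4*((-1 + x² + 6*x)/x) = 4*(-1 + x² + 6*x)/x)
Z = -1095 (Z = -3 - 28*(24 - 4/4 + 4*4) = -3 - 28*(24 - 4*¼ + 16) = -3 - 28*(24 - 1 + 16) = -3 - 28*39 = -3 - 1092 = -1095)
6665 - Z = 6665 - 1*(-1095) = 6665 + 1095 = 7760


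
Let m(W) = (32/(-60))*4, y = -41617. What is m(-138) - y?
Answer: 624223/15 ≈ 41615.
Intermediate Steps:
m(W) = -32/15 (m(W) = (32*(-1/60))*4 = -8/15*4 = -32/15)
m(-138) - y = -32/15 - 1*(-41617) = -32/15 + 41617 = 624223/15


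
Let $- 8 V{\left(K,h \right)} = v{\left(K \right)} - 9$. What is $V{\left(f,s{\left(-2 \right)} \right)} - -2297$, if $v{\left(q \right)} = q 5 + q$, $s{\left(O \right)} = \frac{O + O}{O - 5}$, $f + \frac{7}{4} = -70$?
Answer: $\frac{37631}{16} \approx 2351.9$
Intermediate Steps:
$f = - \frac{287}{4}$ ($f = - \frac{7}{4} - 70 = - \frac{287}{4} \approx -71.75$)
$s{\left(O \right)} = \frac{2 O}{-5 + O}$
$v{\left(q \right)} = 6 q$ ($v{\left(q \right)} = 5 q + q = 6 q$)
$V{\left(K,h \right)} = \frac{9}{8} - \frac{3 K}{4}$ ($V{\left(K,h \right)} = - \frac{6 K - 9}{8} = - \frac{-9 + 6 K}{8} = \frac{9}{8} - \frac{3 K}{4}$)
$V{\left(f,s{\left(-2 \right)} \right)} - -2297 = \left(\frac{9}{8} - - \frac{861}{16}\right) - -2297 = \left(\frac{9}{8} + \frac{861}{16}\right) + 2297 = \frac{879}{16} + 2297 = \frac{37631}{16}$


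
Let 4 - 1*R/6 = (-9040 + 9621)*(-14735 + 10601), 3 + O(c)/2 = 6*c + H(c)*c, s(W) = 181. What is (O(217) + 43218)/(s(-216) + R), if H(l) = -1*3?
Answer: 44514/14411329 ≈ 0.0030888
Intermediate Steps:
H(l) = -3
O(c) = -6 + 6*c (O(c) = -6 + 2*(6*c - 3*c) = -6 + 2*(3*c) = -6 + 6*c)
R = 14411148 (R = 24 - 6*(-9040 + 9621)*(-14735 + 10601) = 24 - 3486*(-4134) = 24 - 6*(-2401854) = 24 + 14411124 = 14411148)
(O(217) + 43218)/(s(-216) + R) = ((-6 + 6*217) + 43218)/(181 + 14411148) = ((-6 + 1302) + 43218)/14411329 = (1296 + 43218)*(1/14411329) = 44514*(1/14411329) = 44514/14411329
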